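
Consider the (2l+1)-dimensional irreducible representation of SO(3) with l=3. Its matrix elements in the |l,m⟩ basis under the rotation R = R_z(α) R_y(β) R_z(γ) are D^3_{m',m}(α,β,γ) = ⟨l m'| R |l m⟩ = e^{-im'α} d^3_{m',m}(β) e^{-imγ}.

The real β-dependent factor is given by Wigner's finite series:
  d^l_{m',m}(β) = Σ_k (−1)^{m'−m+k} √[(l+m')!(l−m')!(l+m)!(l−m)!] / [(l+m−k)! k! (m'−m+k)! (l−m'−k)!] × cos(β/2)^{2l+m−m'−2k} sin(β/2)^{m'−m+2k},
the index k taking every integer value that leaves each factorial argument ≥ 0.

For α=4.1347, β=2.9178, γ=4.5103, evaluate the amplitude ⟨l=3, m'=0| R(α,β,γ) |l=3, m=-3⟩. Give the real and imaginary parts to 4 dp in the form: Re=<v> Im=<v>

Split into d^3_{0,-3}(β=2.9178) × two z-phases.
c=cos(2.9178/2)=0.111663, s=sin(2.9178/2)=0.993746; N=√[6·6·1·720]=160.996894
k∈{0} keeps every argument non-negative
  k=0: (−1)^3·160.9969/(36)·0.1117^3·0.9937^3 = -0.006110
d^3_{0,-3}(2.9178) = -0.006110
D = (+1.000000+0.000000i)·(-0.006110)·(+0.569804+0.821781i) = -0.003482-0.005021i

Re=-0.0035 Im=-0.0050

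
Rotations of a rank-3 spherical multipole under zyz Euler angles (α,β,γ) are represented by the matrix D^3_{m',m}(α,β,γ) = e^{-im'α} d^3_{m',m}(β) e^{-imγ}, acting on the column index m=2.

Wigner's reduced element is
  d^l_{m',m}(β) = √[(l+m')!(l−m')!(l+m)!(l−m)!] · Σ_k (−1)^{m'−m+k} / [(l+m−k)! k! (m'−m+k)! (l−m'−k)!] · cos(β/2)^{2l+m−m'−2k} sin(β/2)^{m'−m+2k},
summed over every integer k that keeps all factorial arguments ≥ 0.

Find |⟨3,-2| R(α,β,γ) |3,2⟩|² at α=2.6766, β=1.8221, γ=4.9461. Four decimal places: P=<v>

Split into d^3_{-2,2}(β=1.8221) × two z-phases.
c=cos(1.8221/2)=0.612916, s=sin(1.8221/2)=0.790148; N=√[1·120·120·1]=120.000000
Admissible k: 4..5 (factorial args all ≥0)
  k=4: (−1)^0·120.0000/(24)·0.6129^2·0.7901^4 = +0.732160
  k=5: (−1)^1·120.0000/(120)·0.6129^0·0.7901^6 = -0.243360
d^3_{-2,2}(1.8221) = +0.732160 -0.243360 = +0.488799
|D^3_{-2,2}|² = |d^3_{-2,2}(β)|² = (+0.488799)² = 0.238925 (the z-rotation phases have unit modulus)

P=0.2389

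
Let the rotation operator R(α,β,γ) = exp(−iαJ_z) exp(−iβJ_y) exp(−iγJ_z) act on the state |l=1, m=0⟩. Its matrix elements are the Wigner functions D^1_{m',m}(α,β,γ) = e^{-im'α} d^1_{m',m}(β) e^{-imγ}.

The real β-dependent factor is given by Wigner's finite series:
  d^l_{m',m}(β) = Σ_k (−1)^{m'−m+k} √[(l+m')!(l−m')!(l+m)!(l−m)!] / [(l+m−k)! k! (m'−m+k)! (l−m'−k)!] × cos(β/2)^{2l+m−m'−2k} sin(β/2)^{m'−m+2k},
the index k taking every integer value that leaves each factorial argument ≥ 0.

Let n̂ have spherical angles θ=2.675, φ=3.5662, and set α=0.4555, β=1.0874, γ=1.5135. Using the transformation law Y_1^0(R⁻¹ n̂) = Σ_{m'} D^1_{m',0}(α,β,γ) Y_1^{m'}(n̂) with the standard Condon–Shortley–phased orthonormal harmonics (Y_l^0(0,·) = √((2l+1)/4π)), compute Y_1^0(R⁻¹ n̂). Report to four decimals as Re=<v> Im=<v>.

Need the full column D^1_{m',0} for m'=−1..1 at α=0.4555, β=1.0874, γ=1.5135.
cos(β/2)=0.855801, sin(β/2)=0.517306
d^1_{-1,0}: single k=1 term ⇒ +0.626088;  D = +0.562252+0.275423i
d^1_{0,0}: k∈[0..1] ⇒ +0.732395 -0.267605 = +0.464789;  D = +0.464789+0.000000i
d^1_{1,0}: single k=0 term ⇒ -0.626088;  D = -0.562252+0.275423i
Y_1^{m'}(θ=2.675,φ=3.5662) and Σ D·Y over m':
  (+0.5623+0.2754i)·(-0.1416+0.0640i)  (+0.4648+0.0000i)·(-0.4364+0.0000i)  (-0.5623+0.2754i)·(+0.1416+0.0640i)
Y_1^0(R⁻¹ n̂) = -0.397341+0.000000i

Re=-0.3973 Im=0.0000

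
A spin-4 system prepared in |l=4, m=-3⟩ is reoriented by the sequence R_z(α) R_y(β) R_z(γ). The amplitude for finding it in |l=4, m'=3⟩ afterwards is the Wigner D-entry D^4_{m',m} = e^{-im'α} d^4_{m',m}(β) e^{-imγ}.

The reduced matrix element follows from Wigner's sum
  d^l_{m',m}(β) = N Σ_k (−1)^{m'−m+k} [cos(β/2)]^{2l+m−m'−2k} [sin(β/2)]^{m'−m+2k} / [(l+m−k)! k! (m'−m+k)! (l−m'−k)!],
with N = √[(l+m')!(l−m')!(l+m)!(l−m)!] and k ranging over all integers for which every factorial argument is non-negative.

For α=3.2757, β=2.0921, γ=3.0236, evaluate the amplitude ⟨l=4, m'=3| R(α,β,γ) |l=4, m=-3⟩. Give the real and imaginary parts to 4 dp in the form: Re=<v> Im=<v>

First d^4_{3,-3}(β=2.0921), then the phase factors e^{-i(3)α} and e^{-i(-3)γ}:
c=cos(2.0921/2)=0.500993, s=sin(2.0921/2)=0.865451; N=√[5040·1·1·5040]=5040.000000
Admissible k: 0..1 (factorial args all ≥0)
  k=0: (−1)^6·5040.0000/(720)·0.5010^2·0.8655^6 = +0.738273
  k=1: (−1)^7·5040.0000/(5040)·0.5010^0·0.8655^8 = -0.314731
d^4_{3,-3}(2.0921) = +0.738273 -0.314731 = +0.423542
Phases: e^{-i·(3)·3.2757}=-0.920154+0.391556i, e^{-i·(-3)·3.0236}=-0.938001+0.346632i ⇒ D=+0.308076-0.290649i

Re=0.3081 Im=-0.2906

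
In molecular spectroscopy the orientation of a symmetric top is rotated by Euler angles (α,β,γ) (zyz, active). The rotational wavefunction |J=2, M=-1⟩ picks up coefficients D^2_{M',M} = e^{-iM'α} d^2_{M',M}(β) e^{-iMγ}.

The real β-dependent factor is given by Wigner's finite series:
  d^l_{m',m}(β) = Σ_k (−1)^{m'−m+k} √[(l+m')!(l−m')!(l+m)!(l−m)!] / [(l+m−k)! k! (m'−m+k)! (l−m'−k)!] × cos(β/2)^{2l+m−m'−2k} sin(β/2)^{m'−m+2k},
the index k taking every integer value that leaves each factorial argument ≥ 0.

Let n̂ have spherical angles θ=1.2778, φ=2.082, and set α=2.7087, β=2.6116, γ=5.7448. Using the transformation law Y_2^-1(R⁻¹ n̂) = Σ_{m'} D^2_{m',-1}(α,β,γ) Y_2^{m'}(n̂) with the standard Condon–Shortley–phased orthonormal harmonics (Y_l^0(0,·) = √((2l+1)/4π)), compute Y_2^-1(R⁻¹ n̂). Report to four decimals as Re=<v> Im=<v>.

Need the full column D^2_{m',-1} for m'=−2..2 at α=2.7087, β=2.6116, γ=5.7448.
cos(β/2)=0.261906, sin(β/2)=0.965093
d^2_{-2,-1}: single k=1 term ⇒ +0.034676;  D = +0.005751-0.034196i
d^2_{-1,-1}: k∈[0..1] ⇒ +0.004705 -0.191668 = -0.186963;  D = +0.105493-0.154358i
d^2_{0,-1}: k∈[0..1] ⇒ -0.042470 +0.576672 = +0.534202;  D = +0.458633-0.273912i
d^2_{1,-1}: k∈[0..1] ⇒ +0.191668 -0.867516 = -0.675848;  D = +0.672091-0.071165i
d^2_{2,-1}: single k=0 term ⇒ -0.470851;  D = -0.445840-0.151417i
Y_2^{m'}(θ=1.2778,φ=2.082) and Σ D·Y over m':
  (+0.0058-0.0342i)·(-0.1846+0.3021i)  (+0.1055-0.1544i)·(-0.1045-0.1863i)  (+0.4586-0.2739i)·(-0.2365+0.0000i)  (+0.6721-0.0712i)·(+0.1045-0.1863i)  (-0.4458-0.1514i)·(-0.1846-0.3021i)
Y_2^-1(R⁻¹ n̂) = -0.045441+0.099294i

Re=-0.0454 Im=0.0993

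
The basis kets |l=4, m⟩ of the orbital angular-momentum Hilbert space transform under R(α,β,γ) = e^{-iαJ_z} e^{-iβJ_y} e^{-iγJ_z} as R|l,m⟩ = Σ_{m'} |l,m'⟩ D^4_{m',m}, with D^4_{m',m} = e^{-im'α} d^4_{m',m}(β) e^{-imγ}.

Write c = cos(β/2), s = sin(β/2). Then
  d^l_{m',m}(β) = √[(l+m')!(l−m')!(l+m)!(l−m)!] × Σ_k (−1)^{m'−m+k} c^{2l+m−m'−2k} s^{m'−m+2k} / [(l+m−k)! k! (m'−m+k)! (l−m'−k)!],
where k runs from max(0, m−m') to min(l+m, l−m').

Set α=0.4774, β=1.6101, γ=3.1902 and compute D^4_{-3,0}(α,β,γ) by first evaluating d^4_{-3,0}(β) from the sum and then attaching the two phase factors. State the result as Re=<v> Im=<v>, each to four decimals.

Re=-0.0080 Im=-0.0574

D^4_{-3,0}(0.4774,1.6101,3.1902) = e^{-i·-3·0.4774}·d^4_{-3,0}(1.6101)·e^{-i·0·3.1902}. Compute d first:
With c≡cos(β/2)=0.693075 and s≡sin(β/2)=0.720865, N=[1·5040·24·24]^{1/2}=1703.830978
Admissible k: 3..4 (factorial args all ≥0)
  k=3: (−1)^0·1703.8310/(144)·0.6931^5·0.7209^3 = +0.708807
  k=4: (−1)^1·1703.8310/(144)·0.6931^3·0.7209^5 = -0.766789
d^4_{-3,0}(1.6101) = +0.708807 -0.766789 = -0.057981
Phases: e^{-i·(-3)·0.4774}=+0.138153+0.990411i, e^{-i·(0)·3.1902}=+1.000000+0.000000i ⇒ D=-0.008010-0.057425i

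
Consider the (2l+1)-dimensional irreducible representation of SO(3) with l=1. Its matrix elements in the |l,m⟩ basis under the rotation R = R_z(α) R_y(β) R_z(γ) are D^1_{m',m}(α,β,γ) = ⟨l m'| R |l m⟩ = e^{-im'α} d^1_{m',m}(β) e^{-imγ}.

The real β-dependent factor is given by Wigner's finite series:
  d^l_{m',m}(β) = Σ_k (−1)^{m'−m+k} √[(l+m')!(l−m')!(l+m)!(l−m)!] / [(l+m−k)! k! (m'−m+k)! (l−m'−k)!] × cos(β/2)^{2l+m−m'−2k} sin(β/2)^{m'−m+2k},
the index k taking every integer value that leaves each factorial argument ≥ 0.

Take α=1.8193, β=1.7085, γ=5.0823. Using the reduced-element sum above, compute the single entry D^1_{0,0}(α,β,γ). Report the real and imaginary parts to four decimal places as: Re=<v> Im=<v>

D^1_{0,0}(1.8193,1.7085,5.0823) = e^{-i·0·1.8193}·d^1_{0,0}(1.7085)·e^{-i·0·5.0823}. Compute d first:
c=cos(1.7085/2)=0.656784, s=sin(1.7085/2)=0.754079; N=√[1·1·1·1]=1.000000
k: max(0,(0)−(0))=0 … min(1+(0),1−(0))=1
  k=0: (−1)^0·1.0000/(1)·0.6568^2·0.7541^0 = +0.431366
  k=1: (−1)^1·1.0000/(1)·0.6568^0·0.7541^2 = -0.568634
d^1_{0,0}(1.7085) = +0.431366 -0.568634 = -0.137269
Phases: e^{-i·(0)·1.8193}=+1.000000+0.000000i, e^{-i·(0)·5.0823}=+1.000000+0.000000i ⇒ D=-0.137269+0.000000i

Re=-0.1373 Im=0.0000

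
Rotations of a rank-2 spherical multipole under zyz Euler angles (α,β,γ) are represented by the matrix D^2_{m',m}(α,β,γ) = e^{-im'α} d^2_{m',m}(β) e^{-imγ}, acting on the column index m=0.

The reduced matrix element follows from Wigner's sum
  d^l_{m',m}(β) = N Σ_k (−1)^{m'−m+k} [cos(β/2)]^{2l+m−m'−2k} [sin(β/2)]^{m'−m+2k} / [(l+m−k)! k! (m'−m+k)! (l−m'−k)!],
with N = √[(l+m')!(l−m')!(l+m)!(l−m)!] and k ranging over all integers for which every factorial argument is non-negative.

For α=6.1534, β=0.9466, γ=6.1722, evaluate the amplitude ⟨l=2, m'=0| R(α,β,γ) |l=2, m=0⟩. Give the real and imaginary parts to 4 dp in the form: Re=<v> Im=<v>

Re=0.0124 Im=0.0000

First d^2_{0,0}(β=0.9466), then the phase factors e^{-i(0)α} and e^{-i(0)γ}:
With c≡cos(β/2)=0.890069 and s≡sin(β/2)=0.455826, N=[2·2·2·2]^{1/2}=4.000000
The bounds max(0,m−m')=0 and min(l+m,l−m')=2 give 3 terms
  k=0: (−1)^0·4.0000/(4)·0.8901^4·0.4558^0 = +0.627617
  k=1: (−1)^1·4.0000/(1)·0.8901^2·0.4558^2 = -0.658424
  k=2: (−1)^2·4.0000/(4)·0.8901^0·0.4558^4 = +0.043171
d^2_{0,0}(0.9466) = +0.627617 -0.658424 +0.043171 = +0.012365
Phases: e^{-i·(0)·6.1534}=+1.000000+0.000000i, e^{-i·(0)·6.1722}=+1.000000+0.000000i ⇒ D=+0.012365+0.000000i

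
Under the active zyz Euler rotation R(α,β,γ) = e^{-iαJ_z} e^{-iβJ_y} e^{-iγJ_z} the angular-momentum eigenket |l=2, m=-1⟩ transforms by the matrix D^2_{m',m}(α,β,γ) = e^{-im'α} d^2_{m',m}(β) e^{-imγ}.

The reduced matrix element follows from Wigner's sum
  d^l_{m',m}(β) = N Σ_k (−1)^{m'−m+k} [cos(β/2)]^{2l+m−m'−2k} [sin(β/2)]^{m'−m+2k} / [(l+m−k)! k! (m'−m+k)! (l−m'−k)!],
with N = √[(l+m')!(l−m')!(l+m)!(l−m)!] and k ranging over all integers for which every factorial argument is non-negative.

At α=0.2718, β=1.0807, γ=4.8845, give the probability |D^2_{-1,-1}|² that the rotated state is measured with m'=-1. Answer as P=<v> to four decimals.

P=0.0019

Split into d^2_{-1,-1}(β=1.0807) × two z-phases.
With c≡cos(β/2)=0.857529 and s≡sin(β/2)=0.514436, N=[1·6·1·6]^{1/2}=6.000000
k: max(0,(-1)−(-1))=0 … min(2+(-1),2−(-1))=1
  k=0: (−1)^0·6.0000/(6)·0.8575^4·0.5144^0 = +0.540748
  k=1: (−1)^1·6.0000/(2)·0.8575^2·0.5144^2 = -0.583823
d^2_{-1,-1}(1.0807) = +0.540748 -0.583823 = -0.043076
|D^2_{-1,-1}|² = |d^2_{-1,-1}(β)|² = (-0.043076)² = 0.001856 (the z-rotation phases have unit modulus)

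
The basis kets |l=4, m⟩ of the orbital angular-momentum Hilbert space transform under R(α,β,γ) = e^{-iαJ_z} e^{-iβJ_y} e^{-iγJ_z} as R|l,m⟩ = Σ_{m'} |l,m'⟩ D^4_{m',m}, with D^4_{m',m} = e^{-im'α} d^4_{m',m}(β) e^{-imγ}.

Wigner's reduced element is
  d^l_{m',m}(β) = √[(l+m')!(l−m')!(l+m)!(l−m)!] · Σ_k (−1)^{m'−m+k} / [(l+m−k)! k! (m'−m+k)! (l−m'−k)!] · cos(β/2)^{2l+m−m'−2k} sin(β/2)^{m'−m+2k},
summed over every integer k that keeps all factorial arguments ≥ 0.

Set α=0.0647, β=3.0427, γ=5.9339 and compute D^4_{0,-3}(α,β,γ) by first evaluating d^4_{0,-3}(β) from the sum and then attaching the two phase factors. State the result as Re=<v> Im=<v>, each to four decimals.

Re=0.0007 Im=-0.0012

First d^4_{0,-3}(β=3.0427), then the phase factors e^{-i(0)α} and e^{-i(-3)γ}:
With c≡cos(β/2)=0.049426 and s≡sin(β/2)=0.998778, N=[24·24·1·5040]^{1/2}=1703.830978
k∈{0,1} keeps every argument non-negative
  k=0: (−1)^3·1703.8310/(144)·0.0494^5·0.9988^3 = -0.000003
  k=1: (−1)^4·1703.8310/(144)·0.0494^3·0.9988^5 = +0.001420
d^4_{0,-3}(3.0427) = -0.000003 +0.001420 = +0.001416
Phases: e^{-i·(0)·0.0647}=+1.000000+0.000000i, e^{-i·(-3)·5.9339}=+0.499430-0.866354i ⇒ D=+0.000707-0.001227i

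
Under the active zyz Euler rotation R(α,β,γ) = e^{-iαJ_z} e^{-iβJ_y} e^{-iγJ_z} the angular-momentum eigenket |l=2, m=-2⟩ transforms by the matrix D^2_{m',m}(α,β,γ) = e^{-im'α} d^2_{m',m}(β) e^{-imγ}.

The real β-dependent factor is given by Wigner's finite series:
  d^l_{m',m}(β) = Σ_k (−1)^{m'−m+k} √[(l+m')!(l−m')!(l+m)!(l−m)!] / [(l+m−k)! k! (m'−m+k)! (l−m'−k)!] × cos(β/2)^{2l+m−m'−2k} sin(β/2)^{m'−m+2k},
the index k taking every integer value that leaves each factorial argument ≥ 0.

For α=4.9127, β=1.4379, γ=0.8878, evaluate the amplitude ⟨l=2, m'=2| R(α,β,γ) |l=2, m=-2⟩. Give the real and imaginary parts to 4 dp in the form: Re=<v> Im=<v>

Re=-0.0366 Im=-0.1845

D^2_{2,-2}(4.9127,1.4379,0.8878) = e^{-i·2·4.9127}·d^2_{2,-2}(1.4379)·e^{-i·-2·0.8878}. Compute d first:
c=cos(1.4379/2)=0.752498, s=sin(1.4379/2)=0.658595; N=√[24·1·1·24]=24.000000
k∈{0} keeps every argument non-negative
  k=0: (−1)^4·24.0000/(24)·0.7525^0·0.6586^4 = +0.188137
d^2_{2,-2}(1.4379) = +0.188137
D = (-0.920819+0.389991i)·(+0.188137)·(-0.203375+0.979101i) = -0.036606-0.184541i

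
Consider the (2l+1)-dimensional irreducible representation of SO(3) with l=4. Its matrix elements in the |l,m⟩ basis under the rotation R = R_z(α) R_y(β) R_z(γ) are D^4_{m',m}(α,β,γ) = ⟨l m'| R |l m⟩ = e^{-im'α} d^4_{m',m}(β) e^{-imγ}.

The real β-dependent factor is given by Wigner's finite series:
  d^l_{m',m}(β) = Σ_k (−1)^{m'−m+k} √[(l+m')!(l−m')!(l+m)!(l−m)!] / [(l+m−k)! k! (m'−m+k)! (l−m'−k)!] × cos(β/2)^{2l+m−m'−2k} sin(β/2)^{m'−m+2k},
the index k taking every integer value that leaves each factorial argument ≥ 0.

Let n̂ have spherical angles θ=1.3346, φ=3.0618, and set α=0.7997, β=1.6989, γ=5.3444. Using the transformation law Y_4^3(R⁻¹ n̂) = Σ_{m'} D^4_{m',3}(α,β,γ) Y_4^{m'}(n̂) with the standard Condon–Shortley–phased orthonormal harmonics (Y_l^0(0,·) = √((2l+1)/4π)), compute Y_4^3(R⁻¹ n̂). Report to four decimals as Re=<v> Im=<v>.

Need the full column D^4_{m',3} for m'=−4..4 at α=0.7997, β=1.6989, γ=5.3444.
cos(β/2)=0.660396, sin(β/2)=0.750917
d^4_{-4,3}: single k=7 term ⇒ +0.251475;  D = +0.242496-0.066598i
d^4_{-3,3}: k∈[6..7] ⇒ +0.547343 -0.101097 = +0.446247;  D = +0.215142-0.390960i
d^4_{-2,3}: k∈[5..6] ⇒ +0.771897 -0.332670 = +0.439228;  D = -0.128387-0.420045i
d^4_{-1,3}: k∈[4..5] ⇒ +0.800029 -0.620629 = +0.179400;  D = -0.159583-0.081961i
d^4_{0,3}: k∈[3..4] ⇒ +0.629308 -0.813651 = -0.184343;  D = +0.174679-0.058904i
d^4_{1,3}: k∈[2..3] ⇒ +0.371263 -0.800029 = -0.428766;  D = +0.184898-0.386850i
d^4_{2,3}: k∈[1..2] ⇒ +0.153918 -0.597014 = -0.443096;  D = -0.153534-0.415646i
d^4_{3,3}: k∈[0..1] ⇒ +0.036177 -0.327424 = -0.291246;  D = -0.266259-0.118028i
d^4_{4,3}: single k=0 term ⇒ -0.116351;  D = -0.107945+0.043421i
Y_4^{m'}(θ=1.3346,φ=3.0618) and Σ D·Y over m':
  (+0.2425-0.0666i)·(+0.3754+0.1241i)  (+0.2151-0.3910i)·(-0.2615-0.0638i)  (-0.1284-0.4200i)·(-0.1925-0.0310i)  (-0.1596-0.0820i)·(+0.2807+0.0224i)  (+0.1747-0.0589i)·(+0.1547+0.0000i)  (+0.1849-0.3868i)·(-0.2807+0.0224i)  (-0.1535-0.4156i)·(-0.1925+0.0310i)  (-0.2663-0.1180i)·(+0.2615-0.0638i)  (-0.1079+0.0434i)·(+0.3754-0.1241i)
Y_4^3(R⁻¹ n̂) = -0.099233+0.346572i

Re=-0.0992 Im=0.3466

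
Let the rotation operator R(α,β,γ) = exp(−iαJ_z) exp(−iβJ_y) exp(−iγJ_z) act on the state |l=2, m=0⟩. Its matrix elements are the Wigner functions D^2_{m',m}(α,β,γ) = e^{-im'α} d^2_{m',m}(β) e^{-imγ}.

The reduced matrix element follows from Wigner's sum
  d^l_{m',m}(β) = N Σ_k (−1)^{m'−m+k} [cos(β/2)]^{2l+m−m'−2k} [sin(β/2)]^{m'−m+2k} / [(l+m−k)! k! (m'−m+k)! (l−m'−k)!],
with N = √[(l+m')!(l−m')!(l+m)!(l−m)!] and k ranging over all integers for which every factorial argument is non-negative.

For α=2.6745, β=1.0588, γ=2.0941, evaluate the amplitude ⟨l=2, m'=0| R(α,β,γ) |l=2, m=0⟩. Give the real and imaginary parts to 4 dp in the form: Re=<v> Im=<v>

Re=-0.1400 Im=0.0000

D^2_{0,0}(2.6745,1.0588,2.0941) = e^{-i·0·2.6745}·d^2_{0,0}(1.0588)·e^{-i·0·2.0941}. Compute d first:
With c≡cos(β/2)=0.863110 and s≡sin(β/2)=0.505016, N=[2·2·2·2]^{1/2}=4.000000
Admissible k: 0..2 (factorial args all ≥0)
  k=0: (−1)^0·4.0000/(4)·0.8631^4·0.5050^0 = +0.554964
  k=1: (−1)^1·4.0000/(1)·0.8631^2·0.5050^2 = -0.759980
  k=2: (−1)^2·4.0000/(4)·0.8631^0·0.5050^4 = +0.065046
d^2_{0,0}(1.0588) = +0.554964 -0.759980 +0.065046 = -0.139970
D = (+1.000000+0.000000i)·(-0.139970)·(+1.000000+0.000000i) = -0.139970+0.000000i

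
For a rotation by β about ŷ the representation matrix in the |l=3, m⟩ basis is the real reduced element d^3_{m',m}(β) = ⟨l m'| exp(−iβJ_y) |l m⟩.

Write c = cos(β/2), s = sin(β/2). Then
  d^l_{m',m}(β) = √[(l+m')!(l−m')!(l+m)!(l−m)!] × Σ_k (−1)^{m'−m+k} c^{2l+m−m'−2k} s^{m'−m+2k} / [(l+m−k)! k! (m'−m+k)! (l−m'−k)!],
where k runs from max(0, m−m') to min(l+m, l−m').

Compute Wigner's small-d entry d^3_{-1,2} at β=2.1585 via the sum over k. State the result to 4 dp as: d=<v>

d=-0.3392

d^3_{-1,2}(β=2.1585) via Wigner's sum:
c=cos(2.1585/2)=0.471990, s=sin(2.1585/2)=0.881604; N=√[2·24·120·1]=75.894664
k∈{3,4} keeps every argument non-negative
  k=3: (−1)^0·75.8947/(12)·0.4720^3·0.8816^3 = +0.455668
  k=4: (−1)^1·75.8947/(24)·0.4720^1·0.8816^5 = -0.794878
d^3_{-1,2}(2.1585) = +0.455668 -0.794878 = -0.339210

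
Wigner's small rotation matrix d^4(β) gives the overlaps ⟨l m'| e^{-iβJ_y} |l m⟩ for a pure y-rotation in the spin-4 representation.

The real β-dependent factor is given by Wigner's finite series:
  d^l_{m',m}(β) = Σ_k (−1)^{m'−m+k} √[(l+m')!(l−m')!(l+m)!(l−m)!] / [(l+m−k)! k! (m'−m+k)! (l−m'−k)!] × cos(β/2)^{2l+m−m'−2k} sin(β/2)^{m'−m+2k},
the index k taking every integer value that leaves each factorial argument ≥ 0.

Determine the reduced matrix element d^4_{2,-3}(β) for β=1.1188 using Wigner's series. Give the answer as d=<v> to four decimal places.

d^4_{2,-3}(β=1.1188) via Wigner's sum:
c=cos(1.1188/2)=0.847574, s=sin(1.1188/2)=0.530678; N=√[720·2·1·5040]=2693.993318
Admissible k: 0..1 (factorial args all ≥0)
  k=0: (−1)^5·2693.9933/(240)·0.8476^3·0.5307^5 = -0.287655
  k=1: (−1)^6·2693.9933/(720)·0.8476^1·0.5307^7 = +0.037589
d^4_{2,-3}(1.1188) = -0.287655 +0.037589 = -0.250066

d=-0.2501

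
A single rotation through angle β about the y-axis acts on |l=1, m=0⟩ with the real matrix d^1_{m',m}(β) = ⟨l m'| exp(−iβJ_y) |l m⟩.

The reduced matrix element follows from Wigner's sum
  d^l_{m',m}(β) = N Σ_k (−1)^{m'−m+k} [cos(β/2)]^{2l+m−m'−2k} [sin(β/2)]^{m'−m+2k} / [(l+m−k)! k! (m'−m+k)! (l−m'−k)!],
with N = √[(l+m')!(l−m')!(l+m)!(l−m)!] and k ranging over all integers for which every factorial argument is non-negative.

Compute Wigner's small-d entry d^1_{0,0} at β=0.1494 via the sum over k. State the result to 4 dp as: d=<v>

d^1_{0,0}(β=0.1494) via Wigner's sum:
With c≡cos(β/2)=0.997211 and s≡sin(β/2)=0.074631, N=[1·1·1·1]^{1/2}=1.000000
k∈{0,1} keeps every argument non-negative
  k=0: (−1)^0·1.0000/(1)·0.9972^2·0.0746^0 = +0.994430
  k=1: (−1)^1·1.0000/(1)·0.9972^0·0.0746^2 = -0.005570
d^1_{0,0}(0.1494) = +0.994430 -0.005570 = +0.988861

d=0.9889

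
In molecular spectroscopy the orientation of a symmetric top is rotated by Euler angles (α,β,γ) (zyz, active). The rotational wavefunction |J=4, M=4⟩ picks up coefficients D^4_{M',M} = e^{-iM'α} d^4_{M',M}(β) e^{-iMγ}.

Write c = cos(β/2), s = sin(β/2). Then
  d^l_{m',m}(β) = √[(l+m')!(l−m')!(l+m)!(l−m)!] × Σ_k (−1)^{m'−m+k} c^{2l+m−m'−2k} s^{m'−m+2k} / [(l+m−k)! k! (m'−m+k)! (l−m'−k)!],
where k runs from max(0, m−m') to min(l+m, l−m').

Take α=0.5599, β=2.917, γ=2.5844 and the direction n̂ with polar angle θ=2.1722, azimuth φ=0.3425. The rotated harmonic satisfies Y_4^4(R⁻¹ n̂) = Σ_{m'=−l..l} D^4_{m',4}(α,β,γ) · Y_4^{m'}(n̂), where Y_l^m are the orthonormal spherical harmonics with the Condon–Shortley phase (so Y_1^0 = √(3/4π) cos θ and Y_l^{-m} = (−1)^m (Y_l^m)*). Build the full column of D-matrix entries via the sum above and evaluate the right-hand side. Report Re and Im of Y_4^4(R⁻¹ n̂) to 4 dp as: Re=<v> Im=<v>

Re=-0.0950 Im=-0.0136

Need the full column D^4_{m',4} for m'=−4..4 at α=0.5599, β=2.917, γ=2.5844.
cos(β/2)=0.112060, sin(β/2)=0.993701
d^4_{-4,4}: single k=8 term ⇒ +0.950708;  D = -0.229695-0.922543i
d^4_{-3,4}: single k=7 term ⇒ +0.303242;  D = -0.218358-0.210416i
d^4_{-2,4}: single k=6 term ⇒ +0.063976;  D = -0.062611-0.013147i
d^4_{-1,4}: single k=5 term ⇒ +0.010203;  D = -0.009574+0.003527i
d^4_{0,4}: single k=4 term ⇒ +0.001286;  D = -0.000787+0.001018i
d^4_{1,4}: single k=3 term ⇒ +0.000130;  D = -0.000013+0.000129i
d^4_{2,4}: single k=2 term ⇒ +0.000010;  D = +0.000005+0.000009i
d^4_{3,4}: single k=1 term ⇒ +0.000001;  D = +0.000001+0.000000i
d^4_{4,4}: single k=0 term ⇒ +0.000000;  D = +0.000000-0.000000i
Y_4^{m'}(θ=2.1722,φ=0.3425) and Σ D·Y over m':
  (-0.2297-0.9225i)·(+0.0408-0.2004i)  (-0.2184-0.2104i)·(-0.2052+0.3398i)  (-0.0626-0.0131i)·(+0.2186-0.1786i)  (-0.0096+0.0035i)·(+0.1578-0.0563i)  (-0.0008+0.0010i)·(-0.3192+0.0000i)  (-0.0000+0.0001i)·(-0.1578-0.0563i)  (+0.0000+0.0000i)·(+0.2186+0.1786i)  (+0.0000+0.0000i)·(+0.2052+0.3398i)  (+0.0000-0.0000i)·(+0.0408+0.2004i)
Y_4^4(R⁻¹ n̂) = -0.095047-0.013559i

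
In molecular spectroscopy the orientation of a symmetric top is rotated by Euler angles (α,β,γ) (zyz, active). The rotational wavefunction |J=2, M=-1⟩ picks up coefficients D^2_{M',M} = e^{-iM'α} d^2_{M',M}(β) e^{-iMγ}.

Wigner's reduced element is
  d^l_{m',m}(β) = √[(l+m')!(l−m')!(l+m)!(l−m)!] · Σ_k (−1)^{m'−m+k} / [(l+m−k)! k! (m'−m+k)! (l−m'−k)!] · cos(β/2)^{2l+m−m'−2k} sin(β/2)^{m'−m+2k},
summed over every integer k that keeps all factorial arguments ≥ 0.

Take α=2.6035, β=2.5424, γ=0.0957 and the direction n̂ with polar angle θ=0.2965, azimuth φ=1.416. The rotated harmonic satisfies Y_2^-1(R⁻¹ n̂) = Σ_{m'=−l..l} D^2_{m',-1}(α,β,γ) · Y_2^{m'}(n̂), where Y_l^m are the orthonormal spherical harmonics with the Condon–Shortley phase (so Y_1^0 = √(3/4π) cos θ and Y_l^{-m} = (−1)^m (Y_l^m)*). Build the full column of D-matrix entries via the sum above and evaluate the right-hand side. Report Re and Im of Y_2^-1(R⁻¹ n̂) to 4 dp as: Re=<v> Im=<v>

Need the full column D^2_{m',-1} for m'=−2..2 at α=2.6035, β=2.5424, γ=0.0957.
cos(β/2)=0.295135, sin(β/2)=0.955456
d^2_{-2,-1}: single k=1 term ⇒ +0.049125;  D = +0.027344-0.040811i
d^2_{-1,-1}: k∈[0..1] ⇒ +0.007587 -0.238552 = -0.230964;  D = +0.208730-0.098877i
d^2_{0,-1}: k∈[0..1] ⇒ -0.060165 +0.630561 = +0.570396;  D = +0.567786+0.054504i
d^2_{1,-1}: k∈[0..1] ⇒ +0.238552 -0.833378 = -0.594827;  D = +0.479304+0.352259i
d^2_{2,-1}: single k=0 term ⇒ -0.514851;  D = -0.199976-0.474427i
Y_2^{m'}(θ=0.2965,φ=1.416) and Σ D·Y over m':
  (+0.0273-0.0408i)·(-0.0314-0.0100i)  (+0.2087-0.0989i)·(+0.0333-0.2133i)  (+0.5678+0.0545i)·(+0.5500+0.0000i)  (+0.4793+0.3523i)·(-0.0333-0.2133i)  (-0.2000-0.4744i)·(-0.0314+0.0100i)
Y_2^-1(R⁻¹ n̂) = +0.367106-0.117889i

Re=0.3671 Im=-0.1179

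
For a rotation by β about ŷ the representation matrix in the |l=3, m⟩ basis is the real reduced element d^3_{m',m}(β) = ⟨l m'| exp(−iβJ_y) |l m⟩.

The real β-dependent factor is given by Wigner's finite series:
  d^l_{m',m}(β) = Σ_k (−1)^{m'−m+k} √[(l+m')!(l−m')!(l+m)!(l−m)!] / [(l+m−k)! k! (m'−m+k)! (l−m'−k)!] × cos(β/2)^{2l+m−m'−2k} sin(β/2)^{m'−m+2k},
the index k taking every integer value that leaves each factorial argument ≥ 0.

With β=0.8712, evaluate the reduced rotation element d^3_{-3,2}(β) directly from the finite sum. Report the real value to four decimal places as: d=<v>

d^3_{-3,2}(β=0.8712) via Wigner's sum:
With c≡cos(β/2)=0.906617 and s≡sin(β/2)=0.421954, N=[1·720·120·1]^{1/2}=293.938769
The bounds max(0,m−m')=5 and min(l+m,l−m')=5 give 1 term
  k=5: (−1)^0·293.9388/(120)·0.9066^1·0.4220^5 = +0.029705
d^3_{-3,2}(0.8712) = +0.029705

d=0.0297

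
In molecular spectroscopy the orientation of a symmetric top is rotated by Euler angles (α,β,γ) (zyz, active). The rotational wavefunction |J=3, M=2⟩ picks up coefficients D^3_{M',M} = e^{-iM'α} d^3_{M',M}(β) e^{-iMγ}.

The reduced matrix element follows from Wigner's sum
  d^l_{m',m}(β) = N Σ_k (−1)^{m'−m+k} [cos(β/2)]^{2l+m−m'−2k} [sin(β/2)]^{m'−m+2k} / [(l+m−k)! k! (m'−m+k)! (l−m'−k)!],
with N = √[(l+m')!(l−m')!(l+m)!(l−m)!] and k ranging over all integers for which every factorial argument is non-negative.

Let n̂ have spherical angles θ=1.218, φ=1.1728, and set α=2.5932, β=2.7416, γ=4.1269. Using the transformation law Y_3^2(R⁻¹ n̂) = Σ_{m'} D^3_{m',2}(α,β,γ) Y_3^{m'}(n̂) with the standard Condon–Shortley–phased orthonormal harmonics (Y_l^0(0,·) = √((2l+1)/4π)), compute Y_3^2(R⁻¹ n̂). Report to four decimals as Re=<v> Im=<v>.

Re=-0.2045 Im=-0.1449

Need the full column D^3_{m',2} for m'=−3..3 at α=2.5932, β=2.7416, γ=4.1269.
cos(β/2)=0.198666, sin(β/2)=0.980067
d^3_{-3,2}: single k=5 term ⇒ +0.440026;  D = +0.391473-0.200928i
d^3_{-2,2}: k∈[4..5] ⇒ +0.182070 -0.886207 = -0.704137;  D = +0.702200+0.052194i
d^3_{-1,2}: k∈[3..4] ⇒ +0.046684 -0.568071 = -0.521387;  D = -0.423561-0.304040i
d^3_{0,2}: k∈[2..3] ⇒ +0.008195 -0.199448 = -0.191253;  D = +0.074445+0.176169i
d^3_{1,2}: k∈[1..2] ⇒ +0.000959 -0.046684 = -0.045725;  D = +0.006769-0.045221i
d^3_{2,2}: k∈[0..1] ⇒ +0.000061 -0.007481 = -0.007420;  D = -0.004763+0.005689i
d^3_{3,2}: single k=0 term ⇒ -0.000743;  D = +0.000704-0.000238i
Y_3^{m'}(θ=1.218,φ=1.1728) and Σ D·Y over m':
  (+0.3915-0.2009i)·(-0.3206+0.1269i)  (+0.7022+0.0522i)·(-0.2175-0.2222i)  (-0.4236-0.3040i)·(-0.0474+0.1127i)  (+0.0744+0.1762i)·(-0.3099+0.0000i)  (+0.0068-0.0452i)·(+0.0474+0.1127i)  (-0.0048+0.0057i)·(-0.2175+0.2222i)  (+0.0007-0.0002i)·(+0.3206+0.1269i)
Y_3^2(R⁻¹ n̂) = -0.204469-0.144877i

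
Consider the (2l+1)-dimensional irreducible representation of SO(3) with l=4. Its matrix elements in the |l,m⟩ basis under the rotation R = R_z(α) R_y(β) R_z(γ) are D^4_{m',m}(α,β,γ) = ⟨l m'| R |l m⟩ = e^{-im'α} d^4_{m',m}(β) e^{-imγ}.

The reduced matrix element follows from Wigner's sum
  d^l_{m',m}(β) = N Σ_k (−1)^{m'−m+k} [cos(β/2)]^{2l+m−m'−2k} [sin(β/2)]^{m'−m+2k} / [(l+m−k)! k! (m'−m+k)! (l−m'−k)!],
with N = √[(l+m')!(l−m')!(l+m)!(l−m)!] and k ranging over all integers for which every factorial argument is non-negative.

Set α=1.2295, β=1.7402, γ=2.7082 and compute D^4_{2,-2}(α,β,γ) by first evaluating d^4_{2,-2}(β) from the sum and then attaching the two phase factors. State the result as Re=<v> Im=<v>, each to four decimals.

Re=-0.0063 Im=0.0012

D^4_{2,-2}(1.2295,1.7402,2.7082) = e^{-i·2·1.2295}·d^4_{2,-2}(1.7402)·e^{-i·-2·2.7082}. Compute d first:
With c≡cos(β/2)=0.644750 and s≡sin(β/2)=0.764393, N=[720·2·2·720]^{1/2}=1440.000000
k: max(0,(-2)−(2))=0 … min(4+(-2),4−(2))=2
  k=0: (−1)^4·1440.0000/(96)·0.6448^4·0.7644^4 = +0.884962
  k=1: (−1)^5·1440.0000/(120)·0.6448^2·0.7644^6 = -0.995098
  k=2: (−1)^6·1440.0000/(1440)·0.6448^0·0.7644^8 = +0.116556
d^4_{2,-2}(1.7402) = +0.884962 -0.995098 +0.116556 = +0.006421
Phases: e^{-i·(2)·1.2295}=-0.775940-0.630807i, e^{-i·(-2)·2.7082}=+0.647280-0.762252i ⇒ D=-0.006312+0.001176i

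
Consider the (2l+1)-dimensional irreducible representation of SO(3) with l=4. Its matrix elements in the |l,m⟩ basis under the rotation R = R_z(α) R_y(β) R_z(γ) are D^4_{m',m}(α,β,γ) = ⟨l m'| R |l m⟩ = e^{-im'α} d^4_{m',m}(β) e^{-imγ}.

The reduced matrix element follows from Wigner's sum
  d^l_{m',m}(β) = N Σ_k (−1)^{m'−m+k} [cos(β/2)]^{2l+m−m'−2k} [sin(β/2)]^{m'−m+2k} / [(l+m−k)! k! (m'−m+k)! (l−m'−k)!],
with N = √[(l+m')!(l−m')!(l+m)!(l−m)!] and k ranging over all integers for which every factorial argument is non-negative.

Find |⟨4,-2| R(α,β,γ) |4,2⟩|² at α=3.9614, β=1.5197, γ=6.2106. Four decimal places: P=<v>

P=0.0959

Split into d^4_{-2,2}(β=1.5197) × two z-phases.
c=cos(1.5197/2)=0.724939, s=sin(1.5197/2)=0.688813; N=√[2·720·720·2]=1440.000000
k: max(0,(2)−(-2))=4 … min(4+(2),4−(-2))=6
  k=4: (−1)^0·1440.0000/(96)·0.7249^4·0.6888^4 = +0.932615
  k=5: (−1)^1·1440.0000/(120)·0.7249^2·0.6888^6 = -0.673584
  k=6: (−1)^2·1440.0000/(1440)·0.7249^0·0.6888^8 = +0.050677
d^4_{-2,2}(1.5197) = +0.932615 -0.673584 +0.050677 = +0.309709
|D^4_{-2,2}|² = |d^4_{-2,2}(β)|² = (+0.309709)² = 0.095919 (the z-rotation phases have unit modulus)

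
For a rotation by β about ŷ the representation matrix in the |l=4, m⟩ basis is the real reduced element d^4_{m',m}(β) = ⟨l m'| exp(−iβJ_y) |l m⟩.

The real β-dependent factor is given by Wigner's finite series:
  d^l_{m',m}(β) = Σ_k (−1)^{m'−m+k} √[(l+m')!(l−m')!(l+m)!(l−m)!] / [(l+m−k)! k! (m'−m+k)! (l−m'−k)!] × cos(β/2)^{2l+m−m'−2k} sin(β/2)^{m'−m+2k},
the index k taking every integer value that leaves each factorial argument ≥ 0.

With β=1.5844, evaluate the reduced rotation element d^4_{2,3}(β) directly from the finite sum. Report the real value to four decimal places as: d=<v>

d^4_{2,3}(β=1.5844) via Wigner's sum:
c=cos(1.5844/2)=0.702281, s=sin(1.5844/2)=0.711900; N=√[720·2·5040·1]=2693.993318
Admissible k: 1..2 (factorial args all ≥0)
  k=1: (−1)^0·2693.9933/(720)·0.7023^7·0.7119^1 = +0.224419
  k=2: (−1)^1·2693.9933/(240)·0.7023^5·0.7119^3 = -0.691825
d^4_{2,3}(1.5844) = +0.224419 -0.691825 = -0.467407

d=-0.4674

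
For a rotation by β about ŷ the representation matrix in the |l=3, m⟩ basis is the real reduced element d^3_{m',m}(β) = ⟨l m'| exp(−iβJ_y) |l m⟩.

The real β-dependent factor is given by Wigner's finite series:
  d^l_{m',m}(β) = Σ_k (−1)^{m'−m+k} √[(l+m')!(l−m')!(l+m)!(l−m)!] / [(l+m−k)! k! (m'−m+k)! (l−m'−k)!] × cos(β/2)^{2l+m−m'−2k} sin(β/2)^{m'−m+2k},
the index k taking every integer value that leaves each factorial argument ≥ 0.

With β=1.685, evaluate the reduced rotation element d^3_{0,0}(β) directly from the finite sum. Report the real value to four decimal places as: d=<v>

d=0.1672

d^3_{0,0}(β=1.685) via Wigner's sum:
With c≡cos(β/2)=0.665599 and s≡sin(β/2)=0.746309, N=[6·6·6·6]^{1/2}=36.000000
k∈{0,1,2,3} keeps every argument non-negative
  k=0: (−1)^0·36.0000/(36)·0.6656^6·0.7463^0 = +0.086951
  k=1: (−1)^1·36.0000/(4)·0.6656^4·0.7463^2 = -0.983856
  k=2: (−1)^2·36.0000/(4)·0.6656^2·0.7463^4 = +1.236926
  k=3: (−1)^3·36.0000/(36)·0.6656^0·0.7463^6 = -0.172788
d^3_{0,0}(1.685) = +0.086951 -0.983856 +1.236926 -0.172788 = +0.167234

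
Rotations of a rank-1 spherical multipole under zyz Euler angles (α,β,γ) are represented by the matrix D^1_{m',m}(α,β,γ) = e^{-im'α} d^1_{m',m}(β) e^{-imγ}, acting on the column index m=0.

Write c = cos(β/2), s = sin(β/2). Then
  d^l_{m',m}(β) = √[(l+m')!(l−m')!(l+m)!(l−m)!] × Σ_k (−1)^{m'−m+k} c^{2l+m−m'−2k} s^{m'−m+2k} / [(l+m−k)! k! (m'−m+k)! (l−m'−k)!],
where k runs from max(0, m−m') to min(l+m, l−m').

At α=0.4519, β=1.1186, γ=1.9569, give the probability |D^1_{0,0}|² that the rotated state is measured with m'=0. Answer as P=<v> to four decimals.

Split into d^1_{0,0}(β=1.1186) × two z-phases.
Half-angle: c=0.847627, s=0.530593. N=√(1·1·1·1)=1.000000
k: max(0,(0)−(0))=0 … min(1+(0),1−(0))=1
  k=0: (−1)^0·1.0000/(1)·0.8476^2·0.5306^0 = +0.718471
  k=1: (−1)^1·1.0000/(1)·0.8476^0·0.5306^2 = -0.281529
d^1_{0,0}(1.1186) = +0.718471 -0.281529 = +0.436942
|D^1_{0,0}|² = |d^1_{0,0}(β)|² = (+0.436942)² = 0.190918 (the z-rotation phases have unit modulus)

P=0.1909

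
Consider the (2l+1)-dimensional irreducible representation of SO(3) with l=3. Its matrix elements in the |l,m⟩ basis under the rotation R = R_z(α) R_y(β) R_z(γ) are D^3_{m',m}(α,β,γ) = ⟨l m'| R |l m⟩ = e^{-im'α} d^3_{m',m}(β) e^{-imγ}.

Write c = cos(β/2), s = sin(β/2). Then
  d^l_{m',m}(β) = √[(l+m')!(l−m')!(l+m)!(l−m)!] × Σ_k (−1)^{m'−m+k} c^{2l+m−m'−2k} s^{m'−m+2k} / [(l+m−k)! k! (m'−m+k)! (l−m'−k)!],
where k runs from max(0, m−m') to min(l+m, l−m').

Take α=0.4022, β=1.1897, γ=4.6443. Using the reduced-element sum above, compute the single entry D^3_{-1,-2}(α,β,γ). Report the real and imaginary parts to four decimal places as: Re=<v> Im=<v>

Re=0.0563 Im=0.0153

Split into d^3_{-1,-2}(β=1.1897) × two z-phases.
Half-angle: c=0.828233, s=0.560385. N=√(2·24·1·120)=75.894664
The bounds max(0,m−m')=0 and min(l+m,l−m')=1 give 2 terms
  k=0: (−1)^1·75.8947/(24)·0.8282^5·0.5604^1 = -0.690634
  k=1: (−1)^2·75.8947/(12)·0.8282^3·0.5604^3 = +0.632332
d^3_{-1,-2}(1.1897) = -0.690634 +0.632332 = -0.058301
Attach z-rotation phases: D = e^{-i(-1)(0.4022)}·(-0.058301)·e^{-i(-2)(4.6443)} = +0.056251+0.015327i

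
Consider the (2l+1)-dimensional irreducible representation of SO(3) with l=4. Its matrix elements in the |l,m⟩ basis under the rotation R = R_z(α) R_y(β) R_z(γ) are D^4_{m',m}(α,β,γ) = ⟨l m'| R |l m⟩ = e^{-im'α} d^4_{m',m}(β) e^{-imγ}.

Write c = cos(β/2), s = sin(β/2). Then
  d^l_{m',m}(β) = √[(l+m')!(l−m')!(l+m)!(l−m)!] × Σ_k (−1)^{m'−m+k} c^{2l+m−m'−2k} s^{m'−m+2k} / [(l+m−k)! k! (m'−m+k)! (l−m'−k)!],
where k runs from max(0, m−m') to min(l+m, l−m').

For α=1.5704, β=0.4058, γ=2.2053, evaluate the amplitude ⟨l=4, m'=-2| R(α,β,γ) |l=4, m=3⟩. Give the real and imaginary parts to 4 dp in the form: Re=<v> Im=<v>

D^4_{-2,3}(1.5704,0.4058,2.2053) = e^{-i·-2·1.5704}·d^4_{-2,3}(0.4058)·e^{-i·3·2.2053}. Compute d first:
With c≡cos(β/2)=0.979486 and s≡sin(β/2)=0.201511, N=[2·720·5040·1]^{1/2}=2693.993318
k: max(0,(3)−(-2))=5 … min(4+(3),4−(-2))=6
  k=5: (−1)^0·2693.9933/(240)·0.9795^3·0.2015^5 = +0.003505
  k=6: (−1)^1·2693.9933/(720)·0.9795^1·0.2015^7 = -0.000049
d^4_{-2,3}(0.4058) = +0.003505 -0.000049 = +0.003455
Attach z-rotation phases: D = e^{-i(-2)(1.5704)}·(+0.003455)·e^{-i(3)(2.2053)} = -0.003265+0.001131i

Re=-0.0033 Im=0.0011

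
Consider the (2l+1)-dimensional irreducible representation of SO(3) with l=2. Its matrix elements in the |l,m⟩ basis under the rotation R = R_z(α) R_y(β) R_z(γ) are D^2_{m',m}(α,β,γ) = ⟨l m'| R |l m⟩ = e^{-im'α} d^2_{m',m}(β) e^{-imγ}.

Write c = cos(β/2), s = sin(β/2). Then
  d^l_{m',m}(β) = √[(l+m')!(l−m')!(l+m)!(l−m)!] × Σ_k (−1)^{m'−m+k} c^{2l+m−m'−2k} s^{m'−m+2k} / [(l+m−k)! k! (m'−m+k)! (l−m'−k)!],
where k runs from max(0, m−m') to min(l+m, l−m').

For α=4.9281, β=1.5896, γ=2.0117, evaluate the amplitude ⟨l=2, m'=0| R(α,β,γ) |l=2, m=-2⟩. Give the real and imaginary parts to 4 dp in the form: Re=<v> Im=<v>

Split into d^2_{0,-2}(β=1.5896) × two z-phases.
c=cos(1.5896/2)=0.700428, s=sin(1.5896/2)=0.713724; N=√[2·2·1·24]=9.797959
k: max(0,(-2)−(0))=0 … min(2+(-2),2−(0))=0
  k=0: (−1)^2·9.7980/(4)·0.7004^2·0.7137^2 = +0.612156
d^2_{0,-2}(1.5896) = +0.612156
D = (+1.000000+0.000000i)·(+0.612156)·(-0.635757-0.771889i) = -0.389182-0.472517i

Re=-0.3892 Im=-0.4725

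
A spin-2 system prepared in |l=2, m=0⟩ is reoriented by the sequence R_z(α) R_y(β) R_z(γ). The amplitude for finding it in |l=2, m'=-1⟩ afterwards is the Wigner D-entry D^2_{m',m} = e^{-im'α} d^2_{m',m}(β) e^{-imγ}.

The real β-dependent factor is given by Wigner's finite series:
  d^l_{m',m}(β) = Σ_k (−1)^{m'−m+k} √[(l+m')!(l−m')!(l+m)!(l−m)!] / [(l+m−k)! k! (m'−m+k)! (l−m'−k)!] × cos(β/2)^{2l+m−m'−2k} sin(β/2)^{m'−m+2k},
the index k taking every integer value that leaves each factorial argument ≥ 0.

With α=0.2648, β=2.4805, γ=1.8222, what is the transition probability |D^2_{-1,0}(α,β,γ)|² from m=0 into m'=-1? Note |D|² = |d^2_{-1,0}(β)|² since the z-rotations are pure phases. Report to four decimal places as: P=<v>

P=0.3523

Split into d^2_{-1,0}(β=2.4805) × two z-phases.
Half-angle: c=0.324560, s=0.945865. N=√(1·6·2·2)=4.898979
k: max(0,(0)−(-1))=1 … min(2+(0),2−(-1))=2
  k=1: (−1)^0·4.8990/(2)·0.3246^3·0.9459^1 = +0.079212
  k=2: (−1)^1·4.8990/(2)·0.3246^1·0.9459^3 = -0.672757
d^2_{-1,0}(2.4805) = +0.079212 -0.672757 = -0.593545
|D^2_{-1,0}|² = |d^2_{-1,0}(β)|² = (-0.593545)² = 0.352296 (the z-rotation phases have unit modulus)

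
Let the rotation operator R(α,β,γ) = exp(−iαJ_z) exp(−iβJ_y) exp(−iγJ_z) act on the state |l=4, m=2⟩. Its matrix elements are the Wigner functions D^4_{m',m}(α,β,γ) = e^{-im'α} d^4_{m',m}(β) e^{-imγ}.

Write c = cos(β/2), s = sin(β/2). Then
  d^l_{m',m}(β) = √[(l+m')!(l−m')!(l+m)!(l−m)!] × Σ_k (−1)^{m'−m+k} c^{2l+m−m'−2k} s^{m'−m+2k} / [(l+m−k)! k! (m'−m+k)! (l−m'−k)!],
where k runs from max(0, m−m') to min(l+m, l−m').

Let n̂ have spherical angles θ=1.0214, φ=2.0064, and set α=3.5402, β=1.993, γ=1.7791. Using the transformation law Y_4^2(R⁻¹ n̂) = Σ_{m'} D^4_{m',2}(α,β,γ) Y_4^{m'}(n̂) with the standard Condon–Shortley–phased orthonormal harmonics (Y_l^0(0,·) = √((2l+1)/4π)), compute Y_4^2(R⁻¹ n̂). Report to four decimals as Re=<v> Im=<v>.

Need the full column D^4_{m',2} for m'=−4..4 at α=3.5402, β=1.993, γ=1.7791.
cos(β/2)=0.543244, sin(β/2)=0.839575
d^4_{-4,2}: single k=6 term ⇒ +0.546922;  D = -0.209437-0.505232i
d^4_{-3,2}: k∈[5..6] ⇒ +0.750702 -0.597688 = +0.153013;  D = +0.108864+0.107526i
d^4_{-2,2}: k∈[4..6] ⇒ +0.649096 -1.240303 +0.246874 = -0.344333;  D = +0.319692+0.127914i
d^4_{-1,2}: k∈[3..5] ⇒ +0.395976 -1.418693 +0.677715 = -0.345002;  D = -0.344946+0.006210i
d^4_{0,2}: k∈[2..4] ⇒ +0.171874 -1.094732 +0.980545 = +0.057688;  D = -0.052753+0.023344i
d^4_{1,2}: k∈[1..3] ⇒ +0.049735 -0.593963 +0.945795 = +0.401567;  D = +0.275359-0.292289i
d^4_{2,2}: k∈[0..2] ⇒ +0.007585 -0.217405 +0.649096 = +0.439276;  D = -0.153501+0.411583i
d^4_{3,2}: k∈[0..1] ⇒ -0.043862 +0.314296 = +0.270434;  D = -0.011256-0.270199i
d^4_{4,2}: single k=0 term ⇒ +0.095867;  D = +0.040854+0.086726i
Y_4^{m'}(θ=1.0214,φ=2.0064) and Σ D·Y over m':
  (-0.2094-0.5052i)·(-0.0400-0.2307i)  (+0.1089+0.1075i)·(+0.3914+0.1058i)  (+0.3197+0.1279i)·(-0.1424+0.1692i)  (-0.3449+0.0062i)·(+0.0970+0.2085i)  (-0.0528+0.0233i)·(-0.2727+0.0000i)  (+0.2754-0.2923i)·(-0.0970+0.2085i)  (-0.1535+0.4116i)·(-0.1424-0.1692i)  (-0.0113-0.2702i)·(-0.3914+0.1058i)  (+0.0409+0.0867i)·(-0.0400+0.2307i)
Y_4^2(R⁻¹ n̂) = -0.027422+0.243954i

Re=-0.0274 Im=0.2440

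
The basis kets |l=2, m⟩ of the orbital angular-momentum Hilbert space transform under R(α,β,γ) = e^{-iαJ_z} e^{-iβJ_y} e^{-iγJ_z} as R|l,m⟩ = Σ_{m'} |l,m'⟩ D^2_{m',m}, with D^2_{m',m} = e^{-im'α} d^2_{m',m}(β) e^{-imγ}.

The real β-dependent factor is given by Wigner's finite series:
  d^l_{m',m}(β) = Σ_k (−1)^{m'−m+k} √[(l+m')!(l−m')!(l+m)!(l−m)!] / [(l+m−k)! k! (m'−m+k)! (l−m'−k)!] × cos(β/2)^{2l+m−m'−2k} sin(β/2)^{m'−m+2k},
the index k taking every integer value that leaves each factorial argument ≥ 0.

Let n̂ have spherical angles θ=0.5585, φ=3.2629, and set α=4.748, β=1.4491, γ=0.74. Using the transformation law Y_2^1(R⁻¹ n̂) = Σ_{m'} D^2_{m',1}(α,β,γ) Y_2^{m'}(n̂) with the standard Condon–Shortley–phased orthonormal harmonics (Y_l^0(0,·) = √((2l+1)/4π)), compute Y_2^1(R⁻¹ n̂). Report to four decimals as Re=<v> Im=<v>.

Re=0.1113 Im=-0.0199

Need the full column D^2_{m',1} for m'=−2..2 at α=4.748, β=1.4491, γ=0.74.
cos(β/2)=0.748798, sin(β/2)=0.662799
d^2_{-2,1}: single k=3 term ⇒ +0.436053;  D = -0.342118+0.270365i
d^2_{-1,1}: k∈[2..3] ⇒ +0.738947 -0.192986 = +0.545961;  D = -0.353547-0.416026i
d^2_{0,1}: k∈[1..2] ⇒ +0.681633 -0.534054 = +0.147580;  D = +0.108983-0.099511i
d^2_{1,1}: k∈[0..1] ⇒ +0.314382 -0.738947 = -0.424565;  D = -0.297260-0.303137i
d^2_{2,1}: single k=0 term ⇒ -0.556551;  D = +0.383248-0.403572i
Y_2^{m'}(θ=0.5585,φ=3.2629) and Σ D·Y over m':
  (-0.3421+0.2704i)·(+0.1053-0.0261i)  (-0.3535-0.4160i)·(-0.3446+0.0420i)  (+0.1090-0.0995i)·(+0.3651+0.0000i)  (-0.2973-0.3031i)·(+0.3446+0.0420i)  (+0.3832-0.4036i)·(+0.1053+0.0261i)
Y_2^1(R⁻¹ n̂) = +0.111293-0.019891i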